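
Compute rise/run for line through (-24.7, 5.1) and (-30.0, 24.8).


slope = (y2-y1)/(x2-x1) = (24.8-5.1)/((-30)-(-24.7)) = 19.7/(-5.3) = -3.717

-3.717


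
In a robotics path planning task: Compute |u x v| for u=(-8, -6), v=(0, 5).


|u x v| = |(-8)*5 - (-6)*0|
= |(-40) - 0| = 40

40


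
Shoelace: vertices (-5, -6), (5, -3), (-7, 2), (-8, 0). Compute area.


Shoelace sum: ((-5)*(-3) - 5*(-6)) + (5*2 - (-7)*(-3)) + ((-7)*0 - (-8)*2) + ((-8)*(-6) - (-5)*0)
= 98
Area = |98|/2 = 49

49


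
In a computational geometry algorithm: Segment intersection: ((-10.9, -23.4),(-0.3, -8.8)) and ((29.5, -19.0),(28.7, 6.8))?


Cross products: d1=1045.84, d2=760.68, d3=-543.2, d4=-258.04
d1*d2 < 0 and d3*d4 < 0? no

No, they don't intersect


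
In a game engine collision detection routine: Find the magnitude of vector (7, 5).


|u| = sqrt(7^2 + 5^2) = sqrt(74) = 8.6023

8.6023


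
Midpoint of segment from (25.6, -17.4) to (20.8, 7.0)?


M = ((25.6+20.8)/2, ((-17.4)+7)/2)
= (23.2, -5.2)

(23.2, -5.2)


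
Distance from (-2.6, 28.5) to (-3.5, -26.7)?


dx=-0.9, dy=-55.2
d^2 = (-0.9)^2 + (-55.2)^2 = 3047.85
d = sqrt(3047.85) = 55.2073

55.2073


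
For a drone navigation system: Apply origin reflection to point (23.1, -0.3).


Reflection over origin: (x,y) -> (-x,-y)
(23.1, -0.3) -> (-23.1, 0.3)

(-23.1, 0.3)


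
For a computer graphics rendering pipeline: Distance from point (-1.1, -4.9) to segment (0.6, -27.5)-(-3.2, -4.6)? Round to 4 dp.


Project P onto AB: t = 0.9724 (clamped to [0,1])
Closest point on segment: (-3.0953, -5.2311)
Distance: 2.0226

2.0226


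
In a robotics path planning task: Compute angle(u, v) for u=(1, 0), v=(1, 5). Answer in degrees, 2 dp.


u.v = 1, |u| = sqrt(1) = 1, |v| = sqrt(26) = 5.099
cos(theta) = u.v/(|u||v|) = 1/sqrt(26) = 0.196116
theta = acos(0.196116) = 78.69 degrees

78.69 degrees


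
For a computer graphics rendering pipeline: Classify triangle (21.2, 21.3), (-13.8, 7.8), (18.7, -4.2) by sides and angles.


Side lengths squared: AB^2=1407.25, BC^2=1200.25, CA^2=656.5
Sorted: [656.5, 1200.25, 1407.25]
By sides: Scalene, By angles: Acute

Scalene, Acute


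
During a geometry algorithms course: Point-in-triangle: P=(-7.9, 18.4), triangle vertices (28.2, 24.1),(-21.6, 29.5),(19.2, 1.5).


Cross products: AB x AP = 478.8, BC x BP = -69.28, CA x CP = 764.56
All same sign? no

No, outside


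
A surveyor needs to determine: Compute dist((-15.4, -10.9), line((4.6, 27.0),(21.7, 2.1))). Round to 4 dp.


|cross product| = 1146.09
|line direction| = sqrt(912.42) = 30.2063
Distance = 1146.09/sqrt(912.42) = 37.9421

37.9421


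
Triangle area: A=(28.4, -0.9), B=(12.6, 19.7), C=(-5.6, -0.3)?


Area = |x_A(y_B-y_C) + x_B(y_C-y_A) + x_C(y_A-y_B)|/2
= |568 + 7.56 + 115.36|/2
= 690.92/2 = 345.46

345.46


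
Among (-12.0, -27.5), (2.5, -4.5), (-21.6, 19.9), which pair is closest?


d(P0,P1) = 27.1892, d(P0,P2) = 48.3624, d(P1,P2) = 34.2953
Closest: P0 and P1

Closest pair: (-12.0, -27.5) and (2.5, -4.5), distance = 27.1892


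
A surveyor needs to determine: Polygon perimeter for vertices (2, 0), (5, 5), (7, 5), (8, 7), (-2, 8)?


Sides: (2, 0)->(5, 5): sqrt(34) = 5.830952, (5, 5)->(7, 5): sqrt(4) = 2, (7, 5)->(8, 7): sqrt(5) = 2.236068, (8, 7)->(-2, 8): sqrt(101) = 10.049876, (-2, 8)->(2, 0): sqrt(80) = 8.944272
Sum = 29.061168
Perimeter = 29.0612

29.0612


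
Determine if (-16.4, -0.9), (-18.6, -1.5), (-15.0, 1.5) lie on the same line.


Cross product: ((-18.6)-(-16.4))*(1.5-(-0.9)) - ((-1.5)-(-0.9))*((-15)-(-16.4))
= -4.44

No, not collinear


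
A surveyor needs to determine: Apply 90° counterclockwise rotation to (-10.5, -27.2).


90° CCW: (x,y) -> (-y, x)
(-10.5,-27.2) -> (27.2, -10.5)

(27.2, -10.5)


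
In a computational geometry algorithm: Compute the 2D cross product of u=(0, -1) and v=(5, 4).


u x v = u_x*v_y - u_y*v_x = 0*4 - (-1)*5
= 0 - (-5) = 5

5


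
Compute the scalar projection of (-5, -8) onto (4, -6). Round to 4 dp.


u.v = 28, |v| = sqrt(52) = 7.2111
Scalar projection = u.v / |v| = 28 / sqrt(52) = 3.8829

3.8829


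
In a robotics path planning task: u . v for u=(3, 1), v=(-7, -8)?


u . v = u_x*v_x + u_y*v_y = 3*(-7) + 1*(-8)
= (-21) + (-8) = -29

-29


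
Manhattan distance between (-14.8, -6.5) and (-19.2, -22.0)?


|(-14.8)-(-19.2)| + |(-6.5)-(-22)| = 4.4 + 15.5 = 19.9

19.9


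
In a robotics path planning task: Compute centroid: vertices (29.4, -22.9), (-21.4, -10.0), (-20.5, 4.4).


Centroid = ((x_A+x_B+x_C)/3, (y_A+y_B+y_C)/3)
= ((29.4+(-21.4)+(-20.5))/3, ((-22.9)+(-10)+4.4)/3)
= (-4.1667, -9.5)

(-4.1667, -9.5)


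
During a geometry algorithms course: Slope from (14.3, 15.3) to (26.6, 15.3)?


slope = (y2-y1)/(x2-x1) = (15.3-15.3)/(26.6-14.3) = 0/12.3 = 0

0


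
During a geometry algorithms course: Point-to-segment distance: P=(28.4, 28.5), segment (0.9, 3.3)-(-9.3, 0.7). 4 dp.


Project P onto AB: t = 0 (clamped to [0,1])
Closest point on segment: (0.9, 3.3)
Distance: 37.3

37.3


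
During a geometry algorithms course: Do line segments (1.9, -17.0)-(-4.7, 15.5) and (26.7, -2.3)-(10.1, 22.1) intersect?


Cross products: d1=849.14, d2=470.68, d3=-903.02, d4=-524.56
d1*d2 < 0 and d3*d4 < 0? no

No, they don't intersect


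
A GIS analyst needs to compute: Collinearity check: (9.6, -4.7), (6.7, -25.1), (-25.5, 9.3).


Cross product: (6.7-9.6)*(9.3-(-4.7)) - ((-25.1)-(-4.7))*((-25.5)-9.6)
= -756.64

No, not collinear


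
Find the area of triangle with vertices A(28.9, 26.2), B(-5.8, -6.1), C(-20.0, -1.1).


Area = |x_A(y_B-y_C) + x_B(y_C-y_A) + x_C(y_A-y_B)|/2
= |(-144.5) + 158.34 + (-646)|/2
= 632.16/2 = 316.08

316.08


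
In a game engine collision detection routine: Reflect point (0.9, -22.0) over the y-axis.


Reflection over y-axis: (x,y) -> (-x,y)
(0.9, -22) -> (-0.9, -22)

(-0.9, -22)


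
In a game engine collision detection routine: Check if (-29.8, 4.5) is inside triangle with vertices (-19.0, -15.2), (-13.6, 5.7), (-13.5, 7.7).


Cross products: AB x AP = 332.1, BC x BP = 32.28, CA x CP = -355.67
All same sign? no

No, outside


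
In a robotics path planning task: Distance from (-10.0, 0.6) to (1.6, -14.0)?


dx=11.6, dy=-14.6
d^2 = 11.6^2 + (-14.6)^2 = 347.72
d = sqrt(347.72) = 18.6473

18.6473


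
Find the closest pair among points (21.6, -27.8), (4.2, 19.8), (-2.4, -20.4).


d(P0,P1) = 50.6806, d(P0,P2) = 25.1149, d(P1,P2) = 40.7382
Closest: P0 and P2

Closest pair: (21.6, -27.8) and (-2.4, -20.4), distance = 25.1149


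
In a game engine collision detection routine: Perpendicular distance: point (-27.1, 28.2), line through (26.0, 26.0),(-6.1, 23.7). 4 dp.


|cross product| = 192.75
|line direction| = sqrt(1035.7) = 32.1823
Distance = 192.75/sqrt(1035.7) = 5.9893

5.9893


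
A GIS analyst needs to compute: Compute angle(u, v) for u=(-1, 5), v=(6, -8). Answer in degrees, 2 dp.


u.v = -46, |u| = sqrt(26) = 5.099, |v| = sqrt(100) = 10
cos(theta) = u.v/(|u||v|) = -46/sqrt(2600) = -0.902134
theta = acos(-0.902134) = 154.44 degrees

154.44 degrees


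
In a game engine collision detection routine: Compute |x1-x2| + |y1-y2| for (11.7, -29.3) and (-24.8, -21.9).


|11.7-(-24.8)| + |(-29.3)-(-21.9)| = 36.5 + 7.4 = 43.9

43.9


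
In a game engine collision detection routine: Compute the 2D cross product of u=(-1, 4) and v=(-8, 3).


u x v = u_x*v_y - u_y*v_x = (-1)*3 - 4*(-8)
= (-3) - (-32) = 29

29


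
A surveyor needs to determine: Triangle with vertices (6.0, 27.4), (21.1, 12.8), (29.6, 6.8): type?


Side lengths squared: AB^2=441.17, BC^2=108.25, CA^2=981.32
Sorted: [108.25, 441.17, 981.32]
By sides: Scalene, By angles: Obtuse

Scalene, Obtuse


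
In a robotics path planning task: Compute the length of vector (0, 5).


|u| = sqrt(0^2 + 5^2) = sqrt(25) = 5

5


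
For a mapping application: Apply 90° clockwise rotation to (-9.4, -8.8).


90° CW: (x,y) -> (y, -x)
(-9.4,-8.8) -> (-8.8, 9.4)

(-8.8, 9.4)


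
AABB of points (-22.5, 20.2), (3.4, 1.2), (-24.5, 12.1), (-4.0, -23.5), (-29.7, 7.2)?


x range: [-29.7, 3.4]
y range: [-23.5, 20.2]
Bounding box: (-29.7,-23.5) to (3.4,20.2)

(-29.7,-23.5) to (3.4,20.2)


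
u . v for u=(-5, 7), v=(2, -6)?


u . v = u_x*v_x + u_y*v_y = (-5)*2 + 7*(-6)
= (-10) + (-42) = -52

-52


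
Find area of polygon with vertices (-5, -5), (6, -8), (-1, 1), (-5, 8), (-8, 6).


Shoelace sum: ((-5)*(-8) - 6*(-5)) + (6*1 - (-1)*(-8)) + ((-1)*8 - (-5)*1) + ((-5)*6 - (-8)*8) + ((-8)*(-5) - (-5)*6)
= 169
Area = |169|/2 = 84.5

84.5


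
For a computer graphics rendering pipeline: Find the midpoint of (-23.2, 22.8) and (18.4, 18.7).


M = (((-23.2)+18.4)/2, (22.8+18.7)/2)
= (-2.4, 20.75)

(-2.4, 20.75)


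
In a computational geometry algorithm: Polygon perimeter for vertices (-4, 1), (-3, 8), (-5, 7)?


Sides: (-4, 1)->(-3, 8): sqrt(50) = 7.071068, (-3, 8)->(-5, 7): sqrt(5) = 2.236068, (-5, 7)->(-4, 1): sqrt(37) = 6.082763
Sum = 15.389899
Perimeter = 15.3899

15.3899


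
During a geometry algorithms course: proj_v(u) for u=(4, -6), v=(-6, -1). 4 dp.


u.v = -18, |v| = sqrt(37) = 6.0828
Scalar projection = u.v / |v| = -18 / sqrt(37) = -2.9592

-2.9592


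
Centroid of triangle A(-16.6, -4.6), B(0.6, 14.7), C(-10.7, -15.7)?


Centroid = ((x_A+x_B+x_C)/3, (y_A+y_B+y_C)/3)
= (((-16.6)+0.6+(-10.7))/3, ((-4.6)+14.7+(-15.7))/3)
= (-8.9, -1.8667)

(-8.9, -1.8667)


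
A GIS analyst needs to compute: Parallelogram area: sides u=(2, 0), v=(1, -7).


|u x v| = |2*(-7) - 0*1|
= |(-14) - 0| = 14

14


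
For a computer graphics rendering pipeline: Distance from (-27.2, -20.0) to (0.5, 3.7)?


dx=27.7, dy=23.7
d^2 = 27.7^2 + 23.7^2 = 1328.98
d = sqrt(1328.98) = 36.4552

36.4552


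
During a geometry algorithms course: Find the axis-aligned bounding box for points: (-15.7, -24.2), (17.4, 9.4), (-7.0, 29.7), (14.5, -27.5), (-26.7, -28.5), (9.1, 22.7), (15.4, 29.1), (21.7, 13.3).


x range: [-26.7, 21.7]
y range: [-28.5, 29.7]
Bounding box: (-26.7,-28.5) to (21.7,29.7)

(-26.7,-28.5) to (21.7,29.7)


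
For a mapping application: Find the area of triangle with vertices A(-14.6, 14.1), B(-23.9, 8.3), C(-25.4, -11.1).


Area = |x_A(y_B-y_C) + x_B(y_C-y_A) + x_C(y_A-y_B)|/2
= |(-283.24) + 602.28 + (-147.32)|/2
= 171.72/2 = 85.86

85.86


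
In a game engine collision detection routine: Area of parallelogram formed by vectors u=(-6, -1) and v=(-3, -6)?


|u x v| = |(-6)*(-6) - (-1)*(-3)|
= |36 - 3| = 33

33


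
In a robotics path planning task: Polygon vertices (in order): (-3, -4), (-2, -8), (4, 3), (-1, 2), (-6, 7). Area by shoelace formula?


Shoelace sum: ((-3)*(-8) - (-2)*(-4)) + ((-2)*3 - 4*(-8)) + (4*2 - (-1)*3) + ((-1)*7 - (-6)*2) + ((-6)*(-4) - (-3)*7)
= 103
Area = |103|/2 = 51.5

51.5


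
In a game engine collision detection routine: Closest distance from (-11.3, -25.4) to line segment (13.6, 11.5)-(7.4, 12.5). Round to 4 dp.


Project P onto AB: t = 1 (clamped to [0,1])
Closest point on segment: (7.4, 12.5)
Distance: 42.2623

42.2623


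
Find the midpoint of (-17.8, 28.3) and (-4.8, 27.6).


M = (((-17.8)+(-4.8))/2, (28.3+27.6)/2)
= (-11.3, 27.95)

(-11.3, 27.95)


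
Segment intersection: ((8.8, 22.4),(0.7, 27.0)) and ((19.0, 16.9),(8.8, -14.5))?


Cross products: d1=-376.38, d2=-677.64, d3=-2.37, d4=298.89
d1*d2 < 0 and d3*d4 < 0? no

No, they don't intersect


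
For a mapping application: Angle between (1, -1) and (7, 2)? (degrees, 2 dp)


u.v = 5, |u| = sqrt(2) = 1.4142, |v| = sqrt(53) = 7.2801
cos(theta) = u.v/(|u||v|) = 5/sqrt(106) = 0.485643
theta = acos(0.485643) = 60.95 degrees

60.95 degrees


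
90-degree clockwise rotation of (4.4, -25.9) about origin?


90° CW: (x,y) -> (y, -x)
(4.4,-25.9) -> (-25.9, -4.4)

(-25.9, -4.4)


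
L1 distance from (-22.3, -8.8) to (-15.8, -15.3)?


|(-22.3)-(-15.8)| + |(-8.8)-(-15.3)| = 6.5 + 6.5 = 13

13


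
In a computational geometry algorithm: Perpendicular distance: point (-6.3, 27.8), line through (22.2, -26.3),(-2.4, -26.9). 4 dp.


|cross product| = 1347.96
|line direction| = sqrt(605.52) = 24.6073
Distance = 1347.96/sqrt(605.52) = 54.7788

54.7788


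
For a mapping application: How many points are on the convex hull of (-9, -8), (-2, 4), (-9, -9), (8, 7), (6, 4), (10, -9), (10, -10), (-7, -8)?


Convex hull vertices (CCW): (-9, -9), (10, -10), (10, -9), (8, 7), (-2, 4), (-9, -8)
Count = 6

6


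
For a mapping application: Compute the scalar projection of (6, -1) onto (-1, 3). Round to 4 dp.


u.v = -9, |v| = sqrt(10) = 3.1623
Scalar projection = u.v / |v| = -9 / sqrt(10) = -2.846

-2.846


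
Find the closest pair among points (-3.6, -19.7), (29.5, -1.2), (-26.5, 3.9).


d(P0,P1) = 37.9191, d(P0,P2) = 32.8842, d(P1,P2) = 56.2318
Closest: P0 and P2

Closest pair: (-3.6, -19.7) and (-26.5, 3.9), distance = 32.8842


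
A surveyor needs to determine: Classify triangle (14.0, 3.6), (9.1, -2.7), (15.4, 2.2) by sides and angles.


Side lengths squared: AB^2=63.7, BC^2=63.7, CA^2=3.92
Sorted: [3.92, 63.7, 63.7]
By sides: Isosceles, By angles: Acute

Isosceles, Acute


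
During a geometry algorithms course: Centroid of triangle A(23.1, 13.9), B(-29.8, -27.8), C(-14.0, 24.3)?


Centroid = ((x_A+x_B+x_C)/3, (y_A+y_B+y_C)/3)
= ((23.1+(-29.8)+(-14))/3, (13.9+(-27.8)+24.3)/3)
= (-6.9, 3.4667)

(-6.9, 3.4667)


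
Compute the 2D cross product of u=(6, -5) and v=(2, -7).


u x v = u_x*v_y - u_y*v_x = 6*(-7) - (-5)*2
= (-42) - (-10) = -32

-32


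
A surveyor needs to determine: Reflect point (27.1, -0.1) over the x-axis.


Reflection over x-axis: (x,y) -> (x,-y)
(27.1, -0.1) -> (27.1, 0.1)

(27.1, 0.1)


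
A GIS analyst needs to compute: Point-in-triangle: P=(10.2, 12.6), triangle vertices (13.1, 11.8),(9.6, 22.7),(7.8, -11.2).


Cross products: AB x AP = 28.81, BC x BP = 38.52, CA x CP = 70.94
All same sign? yes

Yes, inside


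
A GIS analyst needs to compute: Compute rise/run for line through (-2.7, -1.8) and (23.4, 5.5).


slope = (y2-y1)/(x2-x1) = (5.5-(-1.8))/(23.4-(-2.7)) = 7.3/26.1 = 0.2797

0.2797


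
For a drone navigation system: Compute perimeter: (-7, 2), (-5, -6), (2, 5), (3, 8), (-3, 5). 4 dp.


Sides: (-7, 2)->(-5, -6): sqrt(68) = 8.246211, (-5, -6)->(2, 5): sqrt(170) = 13.038405, (2, 5)->(3, 8): sqrt(10) = 3.162278, (3, 8)->(-3, 5): sqrt(45) = 6.708204, (-3, 5)->(-7, 2): sqrt(25) = 5
Sum = 36.155098
Perimeter = 36.1551

36.1551


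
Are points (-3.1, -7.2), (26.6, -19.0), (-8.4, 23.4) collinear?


Cross product: (26.6-(-3.1))*(23.4-(-7.2)) - ((-19)-(-7.2))*((-8.4)-(-3.1))
= 846.28

No, not collinear


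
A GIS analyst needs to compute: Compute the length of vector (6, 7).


|u| = sqrt(6^2 + 7^2) = sqrt(85) = 9.2195

9.2195


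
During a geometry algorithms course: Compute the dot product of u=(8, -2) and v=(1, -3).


u . v = u_x*v_x + u_y*v_y = 8*1 + (-2)*(-3)
= 8 + 6 = 14

14


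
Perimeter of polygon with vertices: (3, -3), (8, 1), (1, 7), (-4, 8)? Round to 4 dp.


Sides: (3, -3)->(8, 1): sqrt(41) = 6.403124, (8, 1)->(1, 7): sqrt(85) = 9.219544, (1, 7)->(-4, 8): sqrt(26) = 5.09902, (-4, 8)->(3, -3): sqrt(170) = 13.038405
Sum = 33.760093
Perimeter = 33.7601

33.7601


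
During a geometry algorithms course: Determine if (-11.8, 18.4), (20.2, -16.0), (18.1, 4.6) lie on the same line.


Cross product: (20.2-(-11.8))*(4.6-18.4) - ((-16)-18.4)*(18.1-(-11.8))
= 586.96

No, not collinear


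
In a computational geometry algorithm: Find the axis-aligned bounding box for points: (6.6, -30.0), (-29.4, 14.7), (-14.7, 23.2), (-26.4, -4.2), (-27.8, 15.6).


x range: [-29.4, 6.6]
y range: [-30, 23.2]
Bounding box: (-29.4,-30) to (6.6,23.2)

(-29.4,-30) to (6.6,23.2)


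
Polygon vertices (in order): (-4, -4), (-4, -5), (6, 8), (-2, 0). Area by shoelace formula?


Shoelace sum: ((-4)*(-5) - (-4)*(-4)) + ((-4)*8 - 6*(-5)) + (6*0 - (-2)*8) + ((-2)*(-4) - (-4)*0)
= 26
Area = |26|/2 = 13

13


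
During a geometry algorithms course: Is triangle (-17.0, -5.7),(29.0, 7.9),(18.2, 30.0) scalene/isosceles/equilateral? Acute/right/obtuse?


Side lengths squared: AB^2=2300.96, BC^2=605.05, CA^2=2513.53
Sorted: [605.05, 2300.96, 2513.53]
By sides: Scalene, By angles: Acute

Scalene, Acute


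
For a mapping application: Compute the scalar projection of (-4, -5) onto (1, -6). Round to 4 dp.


u.v = 26, |v| = sqrt(37) = 6.0828
Scalar projection = u.v / |v| = 26 / sqrt(37) = 4.2744

4.2744


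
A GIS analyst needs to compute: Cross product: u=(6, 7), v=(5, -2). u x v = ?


u x v = u_x*v_y - u_y*v_x = 6*(-2) - 7*5
= (-12) - 35 = -47

-47


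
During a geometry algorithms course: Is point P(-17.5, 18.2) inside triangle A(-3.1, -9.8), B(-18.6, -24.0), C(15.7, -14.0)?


Cross products: AB x AP = -638.48, BC x BP = 1436.46, CA x CP = -465.92
All same sign? no

No, outside


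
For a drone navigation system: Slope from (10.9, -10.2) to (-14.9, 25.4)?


slope = (y2-y1)/(x2-x1) = (25.4-(-10.2))/((-14.9)-10.9) = 35.6/(-25.8) = -1.3798

-1.3798


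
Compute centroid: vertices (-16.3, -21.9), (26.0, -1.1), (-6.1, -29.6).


Centroid = ((x_A+x_B+x_C)/3, (y_A+y_B+y_C)/3)
= (((-16.3)+26+(-6.1))/3, ((-21.9)+(-1.1)+(-29.6))/3)
= (1.2, -17.5333)

(1.2, -17.5333)


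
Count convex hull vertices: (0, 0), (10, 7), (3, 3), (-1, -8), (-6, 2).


Convex hull vertices (CCW): (-6, 2), (-1, -8), (10, 7)
Count = 3

3


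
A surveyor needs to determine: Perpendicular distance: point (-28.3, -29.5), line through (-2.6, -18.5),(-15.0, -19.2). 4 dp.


|cross product| = 118.41
|line direction| = sqrt(154.25) = 12.4197
Distance = 118.41/sqrt(154.25) = 9.534

9.534


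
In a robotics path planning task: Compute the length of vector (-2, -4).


|u| = sqrt((-2)^2 + (-4)^2) = sqrt(20) = 4.4721

4.4721


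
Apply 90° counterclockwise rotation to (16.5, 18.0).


90° CCW: (x,y) -> (-y, x)
(16.5,18) -> (-18, 16.5)

(-18, 16.5)


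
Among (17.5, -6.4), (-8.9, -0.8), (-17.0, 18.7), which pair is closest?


d(P0,P1) = 26.9874, d(P0,P2) = 42.6645, d(P1,P2) = 21.1154
Closest: P1 and P2

Closest pair: (-8.9, -0.8) and (-17.0, 18.7), distance = 21.1154


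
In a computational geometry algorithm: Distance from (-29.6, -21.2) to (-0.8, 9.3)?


dx=28.8, dy=30.5
d^2 = 28.8^2 + 30.5^2 = 1759.69
d = sqrt(1759.69) = 41.9487

41.9487


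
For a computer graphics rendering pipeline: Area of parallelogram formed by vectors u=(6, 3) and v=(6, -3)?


|u x v| = |6*(-3) - 3*6|
= |(-18) - 18| = 36

36


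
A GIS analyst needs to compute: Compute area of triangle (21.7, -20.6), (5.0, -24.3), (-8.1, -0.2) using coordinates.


Area = |x_A(y_B-y_C) + x_B(y_C-y_A) + x_C(y_A-y_B)|/2
= |(-522.97) + 102 + (-29.97)|/2
= 450.94/2 = 225.47

225.47


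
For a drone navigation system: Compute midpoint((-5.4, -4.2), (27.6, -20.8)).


M = (((-5.4)+27.6)/2, ((-4.2)+(-20.8))/2)
= (11.1, -12.5)

(11.1, -12.5)


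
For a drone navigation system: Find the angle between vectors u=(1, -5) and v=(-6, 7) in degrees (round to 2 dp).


u.v = -41, |u| = sqrt(26) = 5.099, |v| = sqrt(85) = 9.2195
cos(theta) = u.v/(|u||v|) = -41/sqrt(2210) = -0.872143
theta = acos(-0.872143) = 150.71 degrees

150.71 degrees


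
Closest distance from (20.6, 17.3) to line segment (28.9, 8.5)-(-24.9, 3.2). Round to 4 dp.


Project P onto AB: t = 0.1368 (clamped to [0,1])
Closest point on segment: (21.5384, 7.7748)
Distance: 9.5713

9.5713


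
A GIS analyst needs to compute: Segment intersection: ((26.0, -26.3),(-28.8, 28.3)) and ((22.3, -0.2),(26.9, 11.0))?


Cross products: d1=-161.5, d2=703.42, d3=-1228.26, d4=-2093.18
d1*d2 < 0 and d3*d4 < 0? no

No, they don't intersect


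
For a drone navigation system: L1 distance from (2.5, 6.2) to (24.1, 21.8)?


|2.5-24.1| + |6.2-21.8| = 21.6 + 15.6 = 37.2

37.2


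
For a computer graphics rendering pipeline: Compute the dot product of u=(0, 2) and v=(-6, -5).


u . v = u_x*v_x + u_y*v_y = 0*(-6) + 2*(-5)
= 0 + (-10) = -10

-10


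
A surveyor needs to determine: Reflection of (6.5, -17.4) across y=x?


Reflection over y=x: (x,y) -> (y,x)
(6.5, -17.4) -> (-17.4, 6.5)

(-17.4, 6.5)


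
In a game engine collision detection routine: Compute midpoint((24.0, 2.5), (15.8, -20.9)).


M = ((24+15.8)/2, (2.5+(-20.9))/2)
= (19.9, -9.2)

(19.9, -9.2)


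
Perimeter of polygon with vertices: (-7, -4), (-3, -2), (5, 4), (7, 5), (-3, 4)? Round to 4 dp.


Sides: (-7, -4)->(-3, -2): sqrt(20) = 4.472136, (-3, -2)->(5, 4): sqrt(100) = 10, (5, 4)->(7, 5): sqrt(5) = 2.236068, (7, 5)->(-3, 4): sqrt(101) = 10.049876, (-3, 4)->(-7, -4): sqrt(80) = 8.944272
Sum = 35.702352
Perimeter = 35.7024

35.7024


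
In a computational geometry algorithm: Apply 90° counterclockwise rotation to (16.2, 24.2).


90° CCW: (x,y) -> (-y, x)
(16.2,24.2) -> (-24.2, 16.2)

(-24.2, 16.2)


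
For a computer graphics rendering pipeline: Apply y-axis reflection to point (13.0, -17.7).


Reflection over y-axis: (x,y) -> (-x,y)
(13, -17.7) -> (-13, -17.7)

(-13, -17.7)


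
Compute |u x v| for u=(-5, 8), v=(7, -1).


|u x v| = |(-5)*(-1) - 8*7|
= |5 - 56| = 51

51


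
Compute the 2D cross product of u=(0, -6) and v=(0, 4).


u x v = u_x*v_y - u_y*v_x = 0*4 - (-6)*0
= 0 - 0 = 0

0


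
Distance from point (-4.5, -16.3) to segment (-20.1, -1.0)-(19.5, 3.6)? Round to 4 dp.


Project P onto AB: t = 0.3444 (clamped to [0,1])
Closest point on segment: (-6.4613, 0.5843)
Distance: 16.9978

16.9978


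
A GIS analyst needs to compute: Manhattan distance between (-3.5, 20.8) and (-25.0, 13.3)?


|(-3.5)-(-25)| + |20.8-13.3| = 21.5 + 7.5 = 29

29


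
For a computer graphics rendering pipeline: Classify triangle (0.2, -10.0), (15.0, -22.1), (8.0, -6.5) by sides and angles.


Side lengths squared: AB^2=365.45, BC^2=292.36, CA^2=73.09
Sorted: [73.09, 292.36, 365.45]
By sides: Scalene, By angles: Right

Scalene, Right


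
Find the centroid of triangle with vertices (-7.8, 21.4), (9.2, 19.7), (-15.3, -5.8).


Centroid = ((x_A+x_B+x_C)/3, (y_A+y_B+y_C)/3)
= (((-7.8)+9.2+(-15.3))/3, (21.4+19.7+(-5.8))/3)
= (-4.6333, 11.7667)

(-4.6333, 11.7667)


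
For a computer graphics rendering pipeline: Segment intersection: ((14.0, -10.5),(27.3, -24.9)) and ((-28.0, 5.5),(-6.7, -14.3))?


Cross products: d1=490.8, d2=447.42, d3=-392, d4=-348.62
d1*d2 < 0 and d3*d4 < 0? no

No, they don't intersect


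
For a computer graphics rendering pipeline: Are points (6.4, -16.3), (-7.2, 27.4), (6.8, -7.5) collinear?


Cross product: ((-7.2)-6.4)*((-7.5)-(-16.3)) - (27.4-(-16.3))*(6.8-6.4)
= -137.16

No, not collinear


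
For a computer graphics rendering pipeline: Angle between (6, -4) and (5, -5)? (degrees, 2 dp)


u.v = 50, |u| = sqrt(52) = 7.2111, |v| = sqrt(50) = 7.0711
cos(theta) = u.v/(|u||v|) = 50/sqrt(2600) = 0.980581
theta = acos(0.980581) = 11.31 degrees

11.31 degrees


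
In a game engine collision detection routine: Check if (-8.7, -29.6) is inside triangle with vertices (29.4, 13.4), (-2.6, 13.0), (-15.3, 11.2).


Cross products: AB x AP = 1360.76, BC x BP = 530.04, CA x CP = -1838.28
All same sign? no

No, outside


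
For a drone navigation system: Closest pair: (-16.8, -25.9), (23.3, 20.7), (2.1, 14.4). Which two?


d(P0,P1) = 61.4782, d(P0,P2) = 44.5118, d(P1,P2) = 22.1163
Closest: P1 and P2

Closest pair: (23.3, 20.7) and (2.1, 14.4), distance = 22.1163


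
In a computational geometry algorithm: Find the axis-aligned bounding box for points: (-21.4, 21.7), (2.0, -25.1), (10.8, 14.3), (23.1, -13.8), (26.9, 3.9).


x range: [-21.4, 26.9]
y range: [-25.1, 21.7]
Bounding box: (-21.4,-25.1) to (26.9,21.7)

(-21.4,-25.1) to (26.9,21.7)


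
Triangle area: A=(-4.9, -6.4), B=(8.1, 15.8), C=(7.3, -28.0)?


Area = |x_A(y_B-y_C) + x_B(y_C-y_A) + x_C(y_A-y_B)|/2
= |(-214.62) + (-174.96) + (-162.06)|/2
= 551.64/2 = 275.82

275.82


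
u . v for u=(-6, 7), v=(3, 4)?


u . v = u_x*v_x + u_y*v_y = (-6)*3 + 7*4
= (-18) + 28 = 10

10


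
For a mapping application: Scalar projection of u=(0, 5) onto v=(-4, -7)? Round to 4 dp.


u.v = -35, |v| = sqrt(65) = 8.0623
Scalar projection = u.v / |v| = -35 / sqrt(65) = -4.3412

-4.3412


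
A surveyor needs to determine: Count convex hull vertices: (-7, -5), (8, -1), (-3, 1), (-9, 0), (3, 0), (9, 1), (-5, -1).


Convex hull vertices (CCW): (-9, 0), (-7, -5), (8, -1), (9, 1), (-3, 1)
Count = 5

5


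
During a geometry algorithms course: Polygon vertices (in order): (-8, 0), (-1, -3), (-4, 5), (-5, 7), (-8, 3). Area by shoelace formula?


Shoelace sum: ((-8)*(-3) - (-1)*0) + ((-1)*5 - (-4)*(-3)) + ((-4)*7 - (-5)*5) + ((-5)*3 - (-8)*7) + ((-8)*0 - (-8)*3)
= 69
Area = |69|/2 = 34.5

34.5


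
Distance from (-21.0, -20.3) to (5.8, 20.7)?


dx=26.8, dy=41
d^2 = 26.8^2 + 41^2 = 2399.24
d = sqrt(2399.24) = 48.982

48.982


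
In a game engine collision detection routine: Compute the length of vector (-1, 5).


|u| = sqrt((-1)^2 + 5^2) = sqrt(26) = 5.099

5.099


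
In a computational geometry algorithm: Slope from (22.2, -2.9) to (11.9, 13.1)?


slope = (y2-y1)/(x2-x1) = (13.1-(-2.9))/(11.9-22.2) = 16/(-10.3) = -1.5534

-1.5534


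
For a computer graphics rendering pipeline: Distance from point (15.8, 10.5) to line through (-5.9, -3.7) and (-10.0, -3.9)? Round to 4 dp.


|cross product| = 53.88
|line direction| = sqrt(16.85) = 4.1049
Distance = 53.88/sqrt(16.85) = 13.1259

13.1259


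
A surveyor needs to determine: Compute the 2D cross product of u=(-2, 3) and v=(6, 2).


u x v = u_x*v_y - u_y*v_x = (-2)*2 - 3*6
= (-4) - 18 = -22

-22


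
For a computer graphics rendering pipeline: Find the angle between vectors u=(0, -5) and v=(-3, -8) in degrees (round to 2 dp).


u.v = 40, |u| = sqrt(25) = 5, |v| = sqrt(73) = 8.544
cos(theta) = u.v/(|u||v|) = 40/sqrt(1825) = 0.936329
theta = acos(0.936329) = 20.56 degrees

20.56 degrees


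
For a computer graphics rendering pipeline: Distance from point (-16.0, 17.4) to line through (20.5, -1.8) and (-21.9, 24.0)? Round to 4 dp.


|cross product| = 127.62
|line direction| = sqrt(2463.4) = 49.6327
Distance = 127.62/sqrt(2463.4) = 2.5713

2.5713


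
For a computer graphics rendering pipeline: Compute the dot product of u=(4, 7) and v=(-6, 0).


u . v = u_x*v_x + u_y*v_y = 4*(-6) + 7*0
= (-24) + 0 = -24

-24


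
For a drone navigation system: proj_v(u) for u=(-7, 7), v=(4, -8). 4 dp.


u.v = -84, |v| = sqrt(80) = 8.9443
Scalar projection = u.v / |v| = -84 / sqrt(80) = -9.3915

-9.3915


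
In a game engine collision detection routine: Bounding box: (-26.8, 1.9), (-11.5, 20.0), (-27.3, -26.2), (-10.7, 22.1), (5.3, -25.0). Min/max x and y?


x range: [-27.3, 5.3]
y range: [-26.2, 22.1]
Bounding box: (-27.3,-26.2) to (5.3,22.1)

(-27.3,-26.2) to (5.3,22.1)


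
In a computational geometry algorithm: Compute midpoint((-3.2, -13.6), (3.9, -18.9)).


M = (((-3.2)+3.9)/2, ((-13.6)+(-18.9))/2)
= (0.35, -16.25)

(0.35, -16.25)


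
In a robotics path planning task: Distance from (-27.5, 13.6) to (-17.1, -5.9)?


dx=10.4, dy=-19.5
d^2 = 10.4^2 + (-19.5)^2 = 488.41
d = sqrt(488.41) = 22.1

22.1


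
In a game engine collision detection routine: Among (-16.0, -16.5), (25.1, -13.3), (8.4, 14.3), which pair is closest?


d(P0,P1) = 41.2244, d(P0,P2) = 39.2938, d(P1,P2) = 32.2591
Closest: P1 and P2

Closest pair: (25.1, -13.3) and (8.4, 14.3), distance = 32.2591


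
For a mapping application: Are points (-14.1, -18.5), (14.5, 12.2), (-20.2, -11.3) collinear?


Cross product: (14.5-(-14.1))*((-11.3)-(-18.5)) - (12.2-(-18.5))*((-20.2)-(-14.1))
= 393.19

No, not collinear


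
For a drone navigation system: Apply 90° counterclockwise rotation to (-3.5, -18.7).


90° CCW: (x,y) -> (-y, x)
(-3.5,-18.7) -> (18.7, -3.5)

(18.7, -3.5)


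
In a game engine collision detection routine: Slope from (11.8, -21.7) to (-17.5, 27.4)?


slope = (y2-y1)/(x2-x1) = (27.4-(-21.7))/((-17.5)-11.8) = 49.1/(-29.3) = -1.6758

-1.6758


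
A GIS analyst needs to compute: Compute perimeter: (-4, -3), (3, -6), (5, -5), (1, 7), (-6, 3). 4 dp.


Sides: (-4, -3)->(3, -6): sqrt(58) = 7.615773, (3, -6)->(5, -5): sqrt(5) = 2.236068, (5, -5)->(1, 7): sqrt(160) = 12.649111, (1, 7)->(-6, 3): sqrt(65) = 8.062258, (-6, 3)->(-4, -3): sqrt(40) = 6.324555
Sum = 36.887765
Perimeter = 36.8878

36.8878


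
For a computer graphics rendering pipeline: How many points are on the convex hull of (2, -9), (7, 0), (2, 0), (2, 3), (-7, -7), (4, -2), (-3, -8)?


Convex hull vertices (CCW): (-7, -7), (-3, -8), (2, -9), (7, 0), (2, 3)
Count = 5

5


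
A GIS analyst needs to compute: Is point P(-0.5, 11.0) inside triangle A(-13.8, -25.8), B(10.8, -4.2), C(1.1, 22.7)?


Cross products: AB x AP = 618, BC x BP = 156.53, CA x CP = 96.73
All same sign? yes

Yes, inside


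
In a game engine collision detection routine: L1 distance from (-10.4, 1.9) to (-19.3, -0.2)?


|(-10.4)-(-19.3)| + |1.9-(-0.2)| = 8.9 + 2.1 = 11

11


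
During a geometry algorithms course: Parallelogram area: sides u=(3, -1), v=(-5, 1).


|u x v| = |3*1 - (-1)*(-5)|
= |3 - 5| = 2

2


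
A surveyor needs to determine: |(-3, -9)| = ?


|u| = sqrt((-3)^2 + (-9)^2) = sqrt(90) = 9.4868

9.4868


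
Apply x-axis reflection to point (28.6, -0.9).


Reflection over x-axis: (x,y) -> (x,-y)
(28.6, -0.9) -> (28.6, 0.9)

(28.6, 0.9)


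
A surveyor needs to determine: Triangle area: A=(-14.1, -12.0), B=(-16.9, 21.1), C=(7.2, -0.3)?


Area = |x_A(y_B-y_C) + x_B(y_C-y_A) + x_C(y_A-y_B)|/2
= |(-301.74) + (-197.73) + (-238.32)|/2
= 737.79/2 = 368.895

368.895


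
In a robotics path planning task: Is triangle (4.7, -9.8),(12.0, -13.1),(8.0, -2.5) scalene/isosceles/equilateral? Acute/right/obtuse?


Side lengths squared: AB^2=64.18, BC^2=128.36, CA^2=64.18
Sorted: [64.18, 64.18, 128.36]
By sides: Isosceles, By angles: Right

Isosceles, Right


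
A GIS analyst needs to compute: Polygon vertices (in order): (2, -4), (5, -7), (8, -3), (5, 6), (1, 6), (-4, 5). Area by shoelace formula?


Shoelace sum: (2*(-7) - 5*(-4)) + (5*(-3) - 8*(-7)) + (8*6 - 5*(-3)) + (5*6 - 1*6) + (1*5 - (-4)*6) + ((-4)*(-4) - 2*5)
= 169
Area = |169|/2 = 84.5

84.5


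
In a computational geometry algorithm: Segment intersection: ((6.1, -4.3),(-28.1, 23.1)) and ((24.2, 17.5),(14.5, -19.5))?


Cross products: d1=-458.24, d2=-1989.42, d3=-1241.5, d4=289.68
d1*d2 < 0 and d3*d4 < 0? no

No, they don't intersect


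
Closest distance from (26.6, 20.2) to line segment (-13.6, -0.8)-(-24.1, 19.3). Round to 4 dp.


Project P onto AB: t = 0 (clamped to [0,1])
Closest point on segment: (-13.6, -0.8)
Distance: 45.3546

45.3546


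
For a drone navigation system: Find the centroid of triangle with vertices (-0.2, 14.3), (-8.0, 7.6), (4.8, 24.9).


Centroid = ((x_A+x_B+x_C)/3, (y_A+y_B+y_C)/3)
= (((-0.2)+(-8)+4.8)/3, (14.3+7.6+24.9)/3)
= (-1.1333, 15.6)

(-1.1333, 15.6)


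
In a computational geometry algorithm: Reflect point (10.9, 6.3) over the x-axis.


Reflection over x-axis: (x,y) -> (x,-y)
(10.9, 6.3) -> (10.9, -6.3)

(10.9, -6.3)


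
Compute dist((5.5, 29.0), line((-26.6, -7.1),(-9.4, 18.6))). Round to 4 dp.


|cross product| = 204.05
|line direction| = sqrt(956.33) = 30.9246
Distance = 204.05/sqrt(956.33) = 6.5983

6.5983


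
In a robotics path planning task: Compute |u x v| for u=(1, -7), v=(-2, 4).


|u x v| = |1*4 - (-7)*(-2)|
= |4 - 14| = 10

10


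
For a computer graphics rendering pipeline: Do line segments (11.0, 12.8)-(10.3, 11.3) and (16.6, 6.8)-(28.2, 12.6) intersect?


Cross products: d1=102.08, d2=88.74, d3=12.6, d4=25.94
d1*d2 < 0 and d3*d4 < 0? no

No, they don't intersect


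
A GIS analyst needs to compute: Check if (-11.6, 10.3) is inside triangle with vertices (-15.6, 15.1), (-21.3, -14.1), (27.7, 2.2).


Cross products: AB x AP = 144.16, BC x BP = 1037.49, CA x CP = 156.24
All same sign? yes

Yes, inside


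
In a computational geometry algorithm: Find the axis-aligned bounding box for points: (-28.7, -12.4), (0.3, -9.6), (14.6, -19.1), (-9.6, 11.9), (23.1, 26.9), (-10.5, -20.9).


x range: [-28.7, 23.1]
y range: [-20.9, 26.9]
Bounding box: (-28.7,-20.9) to (23.1,26.9)

(-28.7,-20.9) to (23.1,26.9)


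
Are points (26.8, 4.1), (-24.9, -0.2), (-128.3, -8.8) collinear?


Cross product: ((-24.9)-26.8)*((-8.8)-4.1) - ((-0.2)-4.1)*((-128.3)-26.8)
= 0

Yes, collinear


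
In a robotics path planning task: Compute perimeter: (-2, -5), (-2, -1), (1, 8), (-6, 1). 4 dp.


Sides: (-2, -5)->(-2, -1): sqrt(16) = 4, (-2, -1)->(1, 8): sqrt(90) = 9.486833, (1, 8)->(-6, 1): sqrt(98) = 9.899495, (-6, 1)->(-2, -5): sqrt(52) = 7.211103
Sum = 30.597431
Perimeter = 30.5974

30.5974


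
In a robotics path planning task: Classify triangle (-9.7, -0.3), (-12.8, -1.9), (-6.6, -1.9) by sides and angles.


Side lengths squared: AB^2=12.17, BC^2=38.44, CA^2=12.17
Sorted: [12.17, 12.17, 38.44]
By sides: Isosceles, By angles: Obtuse

Isosceles, Obtuse


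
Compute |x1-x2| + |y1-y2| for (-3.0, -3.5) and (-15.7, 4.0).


|(-3)-(-15.7)| + |(-3.5)-4| = 12.7 + 7.5 = 20.2

20.2


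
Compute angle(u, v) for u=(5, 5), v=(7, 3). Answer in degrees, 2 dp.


u.v = 50, |u| = sqrt(50) = 7.0711, |v| = sqrt(58) = 7.6158
cos(theta) = u.v/(|u||v|) = 50/sqrt(2900) = 0.928477
theta = acos(0.928477) = 21.8 degrees

21.8 degrees


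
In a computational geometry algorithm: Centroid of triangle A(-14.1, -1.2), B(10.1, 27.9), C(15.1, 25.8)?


Centroid = ((x_A+x_B+x_C)/3, (y_A+y_B+y_C)/3)
= (((-14.1)+10.1+15.1)/3, ((-1.2)+27.9+25.8)/3)
= (3.7, 17.5)

(3.7, 17.5)


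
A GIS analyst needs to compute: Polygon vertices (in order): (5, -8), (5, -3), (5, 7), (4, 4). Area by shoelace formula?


Shoelace sum: (5*(-3) - 5*(-8)) + (5*7 - 5*(-3)) + (5*4 - 4*7) + (4*(-8) - 5*4)
= 15
Area = |15|/2 = 7.5

7.5


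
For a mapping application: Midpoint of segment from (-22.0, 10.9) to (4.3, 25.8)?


M = (((-22)+4.3)/2, (10.9+25.8)/2)
= (-8.85, 18.35)

(-8.85, 18.35)


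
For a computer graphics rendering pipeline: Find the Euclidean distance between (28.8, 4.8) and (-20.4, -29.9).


dx=-49.2, dy=-34.7
d^2 = (-49.2)^2 + (-34.7)^2 = 3624.73
d = sqrt(3624.73) = 60.2057

60.2057


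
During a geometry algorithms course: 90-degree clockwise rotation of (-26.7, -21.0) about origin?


90° CW: (x,y) -> (y, -x)
(-26.7,-21) -> (-21, 26.7)

(-21, 26.7)


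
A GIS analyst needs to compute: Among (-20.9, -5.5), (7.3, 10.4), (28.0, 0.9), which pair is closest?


d(P0,P1) = 32.3736, d(P0,P2) = 49.317, d(P1,P2) = 22.7759
Closest: P1 and P2

Closest pair: (7.3, 10.4) and (28.0, 0.9), distance = 22.7759


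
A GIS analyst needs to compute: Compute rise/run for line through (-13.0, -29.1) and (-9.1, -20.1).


slope = (y2-y1)/(x2-x1) = ((-20.1)-(-29.1))/((-9.1)-(-13)) = 9/3.9 = 2.3077

2.3077


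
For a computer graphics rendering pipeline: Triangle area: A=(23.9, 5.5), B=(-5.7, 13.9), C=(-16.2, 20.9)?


Area = |x_A(y_B-y_C) + x_B(y_C-y_A) + x_C(y_A-y_B)|/2
= |(-167.3) + (-87.78) + 136.08|/2
= 119/2 = 59.5

59.5


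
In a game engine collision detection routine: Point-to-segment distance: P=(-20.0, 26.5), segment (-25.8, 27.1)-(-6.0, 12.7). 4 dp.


Project P onto AB: t = 0.206 (clamped to [0,1])
Closest point on segment: (-21.7211, 24.1335)
Distance: 2.9262

2.9262


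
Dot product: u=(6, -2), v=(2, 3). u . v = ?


u . v = u_x*v_x + u_y*v_y = 6*2 + (-2)*3
= 12 + (-6) = 6

6


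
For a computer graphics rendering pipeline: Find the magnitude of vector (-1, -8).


|u| = sqrt((-1)^2 + (-8)^2) = sqrt(65) = 8.0623

8.0623


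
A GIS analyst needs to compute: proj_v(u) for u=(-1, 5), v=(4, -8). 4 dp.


u.v = -44, |v| = sqrt(80) = 8.9443
Scalar projection = u.v / |v| = -44 / sqrt(80) = -4.9193

-4.9193


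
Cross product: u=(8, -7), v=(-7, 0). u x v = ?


u x v = u_x*v_y - u_y*v_x = 8*0 - (-7)*(-7)
= 0 - 49 = -49

-49


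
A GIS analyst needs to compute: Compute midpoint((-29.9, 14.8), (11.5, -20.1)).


M = (((-29.9)+11.5)/2, (14.8+(-20.1))/2)
= (-9.2, -2.65)

(-9.2, -2.65)


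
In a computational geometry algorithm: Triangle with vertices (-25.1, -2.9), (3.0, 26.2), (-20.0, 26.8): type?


Side lengths squared: AB^2=1636.42, BC^2=529.36, CA^2=908.1
Sorted: [529.36, 908.1, 1636.42]
By sides: Scalene, By angles: Obtuse

Scalene, Obtuse


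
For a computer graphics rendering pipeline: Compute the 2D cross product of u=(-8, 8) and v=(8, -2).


u x v = u_x*v_y - u_y*v_x = (-8)*(-2) - 8*8
= 16 - 64 = -48

-48


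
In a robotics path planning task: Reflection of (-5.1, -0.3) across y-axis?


Reflection over y-axis: (x,y) -> (-x,y)
(-5.1, -0.3) -> (5.1, -0.3)

(5.1, -0.3)


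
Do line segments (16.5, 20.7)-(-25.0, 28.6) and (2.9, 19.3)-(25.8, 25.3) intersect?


Cross products: d1=-49.54, d2=380.37, d3=165.54, d4=-264.37
d1*d2 < 0 and d3*d4 < 0? yes

Yes, they intersect


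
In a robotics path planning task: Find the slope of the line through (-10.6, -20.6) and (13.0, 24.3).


slope = (y2-y1)/(x2-x1) = (24.3-(-20.6))/(13-(-10.6)) = 44.9/23.6 = 1.9025

1.9025


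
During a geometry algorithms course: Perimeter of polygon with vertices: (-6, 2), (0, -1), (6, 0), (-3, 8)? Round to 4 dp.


Sides: (-6, 2)->(0, -1): sqrt(45) = 6.708204, (0, -1)->(6, 0): sqrt(37) = 6.082763, (6, 0)->(-3, 8): sqrt(145) = 12.041595, (-3, 8)->(-6, 2): sqrt(45) = 6.708204
Sum = 31.540766
Perimeter = 31.5408

31.5408


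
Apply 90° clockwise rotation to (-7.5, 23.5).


90° CW: (x,y) -> (y, -x)
(-7.5,23.5) -> (23.5, 7.5)

(23.5, 7.5)


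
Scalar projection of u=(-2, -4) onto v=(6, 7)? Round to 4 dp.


u.v = -40, |v| = sqrt(85) = 9.2195
Scalar projection = u.v / |v| = -40 / sqrt(85) = -4.3386

-4.3386


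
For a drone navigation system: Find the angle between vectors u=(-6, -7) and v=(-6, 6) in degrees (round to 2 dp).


u.v = -6, |u| = sqrt(85) = 9.2195, |v| = sqrt(72) = 8.4853
cos(theta) = u.v/(|u||v|) = -6/sqrt(6120) = -0.076696
theta = acos(-0.076696) = 94.4 degrees

94.4 degrees


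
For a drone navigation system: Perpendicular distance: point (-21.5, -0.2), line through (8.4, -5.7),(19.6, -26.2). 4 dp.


|cross product| = 551.35
|line direction| = sqrt(545.69) = 23.36
Distance = 551.35/sqrt(545.69) = 23.6023

23.6023


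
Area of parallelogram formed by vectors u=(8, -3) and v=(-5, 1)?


|u x v| = |8*1 - (-3)*(-5)|
= |8 - 15| = 7

7


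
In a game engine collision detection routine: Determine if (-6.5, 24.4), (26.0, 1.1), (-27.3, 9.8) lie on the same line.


Cross product: (26-(-6.5))*(9.8-24.4) - (1.1-24.4)*((-27.3)-(-6.5))
= -959.14

No, not collinear


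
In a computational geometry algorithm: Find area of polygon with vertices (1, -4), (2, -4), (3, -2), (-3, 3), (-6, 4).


Shoelace sum: (1*(-4) - 2*(-4)) + (2*(-2) - 3*(-4)) + (3*3 - (-3)*(-2)) + ((-3)*4 - (-6)*3) + ((-6)*(-4) - 1*4)
= 41
Area = |41|/2 = 20.5

20.5


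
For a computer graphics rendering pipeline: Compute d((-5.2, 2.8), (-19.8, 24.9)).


dx=-14.6, dy=22.1
d^2 = (-14.6)^2 + 22.1^2 = 701.57
d = sqrt(701.57) = 26.4872

26.4872


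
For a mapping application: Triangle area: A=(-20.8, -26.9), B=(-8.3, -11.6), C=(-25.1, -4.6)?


Area = |x_A(y_B-y_C) + x_B(y_C-y_A) + x_C(y_A-y_B)|/2
= |145.6 + (-185.09) + 384.03|/2
= 344.54/2 = 172.27

172.27


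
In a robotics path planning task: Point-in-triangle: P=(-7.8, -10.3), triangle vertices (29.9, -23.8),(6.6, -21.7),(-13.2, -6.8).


Cross products: AB x AP = -235.38, BC x BP = -11.16, CA x CP = -59.05
All same sign? yes

Yes, inside
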